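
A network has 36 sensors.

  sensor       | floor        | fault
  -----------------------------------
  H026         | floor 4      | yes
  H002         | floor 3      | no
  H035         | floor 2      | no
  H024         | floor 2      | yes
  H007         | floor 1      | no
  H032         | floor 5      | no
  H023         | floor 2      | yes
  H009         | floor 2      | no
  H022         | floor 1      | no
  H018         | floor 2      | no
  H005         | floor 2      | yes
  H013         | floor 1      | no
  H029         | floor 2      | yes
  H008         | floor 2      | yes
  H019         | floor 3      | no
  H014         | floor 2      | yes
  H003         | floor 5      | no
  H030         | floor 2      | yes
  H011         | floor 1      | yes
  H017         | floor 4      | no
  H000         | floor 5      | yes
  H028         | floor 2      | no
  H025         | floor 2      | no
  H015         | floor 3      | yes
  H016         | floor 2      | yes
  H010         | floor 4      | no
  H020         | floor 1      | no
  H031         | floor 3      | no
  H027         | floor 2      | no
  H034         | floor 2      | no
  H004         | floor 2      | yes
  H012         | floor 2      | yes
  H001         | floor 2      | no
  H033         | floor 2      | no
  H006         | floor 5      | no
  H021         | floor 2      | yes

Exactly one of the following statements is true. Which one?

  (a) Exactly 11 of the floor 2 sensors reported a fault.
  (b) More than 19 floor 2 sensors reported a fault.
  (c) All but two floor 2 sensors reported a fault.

|A| = 20, |A ∩ B| = 11, |A ∖ B| = 9.
(a) requires |A ∩ B| = 11: true.
(b) requires |A ∩ B| > 19: false.
(c) requires |A ∖ B| = 2: false.

(a)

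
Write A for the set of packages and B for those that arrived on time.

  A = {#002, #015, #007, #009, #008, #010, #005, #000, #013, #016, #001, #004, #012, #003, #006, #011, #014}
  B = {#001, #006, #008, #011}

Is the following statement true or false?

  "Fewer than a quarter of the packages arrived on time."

The determiner here denotes the relation: |A ∩ B| / |A| < 1/4.
|A| = 17, |A ∩ B| = 4, |A ∖ B| = 13.
|A ∩ B|/|A| = 4/17, so the statement is true.

True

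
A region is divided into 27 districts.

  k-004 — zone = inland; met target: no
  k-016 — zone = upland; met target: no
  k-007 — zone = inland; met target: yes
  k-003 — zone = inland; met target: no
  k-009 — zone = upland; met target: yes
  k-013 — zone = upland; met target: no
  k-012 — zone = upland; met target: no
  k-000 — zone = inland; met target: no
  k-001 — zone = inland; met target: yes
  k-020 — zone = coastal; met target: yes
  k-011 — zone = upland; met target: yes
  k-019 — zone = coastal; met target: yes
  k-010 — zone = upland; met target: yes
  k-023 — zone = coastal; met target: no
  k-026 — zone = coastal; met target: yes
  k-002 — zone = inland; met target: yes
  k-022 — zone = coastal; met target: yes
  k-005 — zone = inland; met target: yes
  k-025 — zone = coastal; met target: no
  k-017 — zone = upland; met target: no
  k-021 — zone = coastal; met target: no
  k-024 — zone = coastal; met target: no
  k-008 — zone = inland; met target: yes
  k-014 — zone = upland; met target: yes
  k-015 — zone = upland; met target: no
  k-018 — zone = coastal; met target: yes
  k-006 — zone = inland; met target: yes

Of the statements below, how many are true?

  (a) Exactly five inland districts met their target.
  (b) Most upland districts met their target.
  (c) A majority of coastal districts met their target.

1

(a) inland: |A| = 9, |A ∩ B| = 6; needs |A ∩ B| = 5 — false.
(b) upland: |A| = 9, |A ∩ B| = 4; needs |A ∩ B| > |A ∖ B| — false.
(c) coastal: |A| = 9, |A ∩ B| = 5; needs |A ∩ B| > |A ∖ B| — true.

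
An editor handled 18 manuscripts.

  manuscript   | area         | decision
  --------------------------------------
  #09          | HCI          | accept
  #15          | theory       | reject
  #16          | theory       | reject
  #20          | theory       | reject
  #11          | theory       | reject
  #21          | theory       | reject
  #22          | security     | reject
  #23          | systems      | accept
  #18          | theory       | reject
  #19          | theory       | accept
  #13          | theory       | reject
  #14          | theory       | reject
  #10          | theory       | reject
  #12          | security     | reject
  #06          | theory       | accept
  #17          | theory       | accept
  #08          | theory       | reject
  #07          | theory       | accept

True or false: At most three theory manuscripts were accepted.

False

Truth condition: |A ∩ B| ≤ 3.
A (the restrictor) = {#15, #16, #20, #11, #21, #18, #19, #13, #14, #10, #06, #17, #08, #07}, |A| = 14.
A ∩ B = {#19, #06, #17, #07}, so |A ∩ B| = 4.
|A ∩ B| = 4, so the statement is false.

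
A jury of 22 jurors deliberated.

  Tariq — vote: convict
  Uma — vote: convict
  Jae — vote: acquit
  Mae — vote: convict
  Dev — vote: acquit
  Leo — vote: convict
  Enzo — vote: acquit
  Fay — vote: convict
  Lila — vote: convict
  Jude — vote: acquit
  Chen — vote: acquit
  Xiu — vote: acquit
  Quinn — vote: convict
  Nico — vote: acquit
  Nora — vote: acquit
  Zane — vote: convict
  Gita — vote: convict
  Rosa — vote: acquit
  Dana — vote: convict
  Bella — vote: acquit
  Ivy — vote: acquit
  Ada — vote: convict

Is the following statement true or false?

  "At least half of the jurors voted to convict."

The determiner here denotes the relation: |A ∩ B| ≥ |A ∖ B|.
|A| = 22, |A ∩ B| = 11, |A ∖ B| = 11.
11 = 11, so the statement is true.

True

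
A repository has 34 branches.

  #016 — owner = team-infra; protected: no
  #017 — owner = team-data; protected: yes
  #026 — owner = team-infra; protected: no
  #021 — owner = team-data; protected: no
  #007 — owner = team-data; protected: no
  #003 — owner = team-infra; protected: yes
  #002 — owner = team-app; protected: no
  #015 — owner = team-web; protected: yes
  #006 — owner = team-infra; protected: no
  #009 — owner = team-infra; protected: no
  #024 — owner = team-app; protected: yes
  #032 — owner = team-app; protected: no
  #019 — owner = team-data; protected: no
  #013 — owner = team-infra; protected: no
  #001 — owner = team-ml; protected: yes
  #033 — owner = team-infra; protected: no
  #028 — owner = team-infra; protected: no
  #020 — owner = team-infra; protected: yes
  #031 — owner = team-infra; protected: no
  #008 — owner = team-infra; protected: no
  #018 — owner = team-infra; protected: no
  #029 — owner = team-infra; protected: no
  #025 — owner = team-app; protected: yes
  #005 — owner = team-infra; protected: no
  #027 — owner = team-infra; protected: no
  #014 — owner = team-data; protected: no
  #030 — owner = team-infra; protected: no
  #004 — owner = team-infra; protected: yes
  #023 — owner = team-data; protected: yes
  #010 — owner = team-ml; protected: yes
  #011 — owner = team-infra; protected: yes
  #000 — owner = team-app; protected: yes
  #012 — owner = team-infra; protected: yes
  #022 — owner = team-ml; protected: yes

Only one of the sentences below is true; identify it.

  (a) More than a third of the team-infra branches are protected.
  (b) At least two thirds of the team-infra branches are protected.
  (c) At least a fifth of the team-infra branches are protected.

(c)

|A| = 19, |A ∩ B| = 5, |A ∖ B| = 14.
(a) requires |A ∩ B| / |A| > 1/3: false.
(b) requires |A ∩ B| / |A| ≥ 2/3: false.
(c) requires |A ∩ B| / |A| ≥ 1/5: true.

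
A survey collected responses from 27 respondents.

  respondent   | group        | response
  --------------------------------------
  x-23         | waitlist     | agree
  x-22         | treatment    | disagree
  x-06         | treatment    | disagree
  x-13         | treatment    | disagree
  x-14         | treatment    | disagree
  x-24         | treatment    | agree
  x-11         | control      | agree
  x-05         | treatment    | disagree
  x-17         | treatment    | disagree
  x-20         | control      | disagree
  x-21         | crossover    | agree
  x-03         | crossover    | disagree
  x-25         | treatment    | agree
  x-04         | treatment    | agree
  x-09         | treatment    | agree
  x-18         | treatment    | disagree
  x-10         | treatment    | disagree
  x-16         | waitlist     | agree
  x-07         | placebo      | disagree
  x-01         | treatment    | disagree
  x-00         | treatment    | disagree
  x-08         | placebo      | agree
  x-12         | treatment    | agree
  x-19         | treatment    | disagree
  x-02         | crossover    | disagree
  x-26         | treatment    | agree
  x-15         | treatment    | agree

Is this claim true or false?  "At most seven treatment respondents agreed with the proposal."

True

'At most seven treatment respondents agreed with the proposal' holds iff |A ∩ B| ≤ 7.
|A| = 18, |A ∩ B| = 7, |A ∖ B| = 11.
|A ∩ B| = 7, so the statement is true.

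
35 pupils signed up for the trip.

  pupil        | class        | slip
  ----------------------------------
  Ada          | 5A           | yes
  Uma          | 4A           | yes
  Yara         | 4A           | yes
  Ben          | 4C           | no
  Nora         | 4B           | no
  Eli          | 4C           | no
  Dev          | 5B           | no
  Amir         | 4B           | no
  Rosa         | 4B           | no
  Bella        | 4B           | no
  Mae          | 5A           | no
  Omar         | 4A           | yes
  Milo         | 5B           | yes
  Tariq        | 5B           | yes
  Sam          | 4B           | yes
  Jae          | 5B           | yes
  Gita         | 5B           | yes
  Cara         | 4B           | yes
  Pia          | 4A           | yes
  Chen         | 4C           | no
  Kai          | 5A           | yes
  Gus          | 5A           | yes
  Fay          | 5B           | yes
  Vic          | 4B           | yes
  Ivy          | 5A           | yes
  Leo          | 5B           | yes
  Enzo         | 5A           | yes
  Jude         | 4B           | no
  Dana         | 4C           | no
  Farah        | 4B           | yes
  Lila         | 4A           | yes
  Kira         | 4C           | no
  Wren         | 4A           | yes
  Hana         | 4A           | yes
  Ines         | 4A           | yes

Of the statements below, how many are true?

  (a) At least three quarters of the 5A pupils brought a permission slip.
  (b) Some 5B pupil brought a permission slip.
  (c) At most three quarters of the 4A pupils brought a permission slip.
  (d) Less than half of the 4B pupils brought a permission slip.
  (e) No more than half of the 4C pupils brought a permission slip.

4

(a) 5A: |A| = 6, |A ∩ B| = 5; needs |A ∩ B| / |A| ≥ 3/4 — true.
(b) 5B: |A| = 7, |A ∩ B| = 6; needs A ∩ B ≠ ∅ (|A ∩ B| ≥ 1) — true.
(c) 4A: |A| = 8, |A ∩ B| = 8; needs |A ∩ B| / |A| ≤ 3/4 — false.
(d) 4B: |A| = 9, |A ∩ B| = 4; needs |A ∩ B| < |A ∖ B| — true.
(e) 4C: |A| = 5, |A ∩ B| = 0; needs |A ∩ B| ≤ |A ∖ B| — true.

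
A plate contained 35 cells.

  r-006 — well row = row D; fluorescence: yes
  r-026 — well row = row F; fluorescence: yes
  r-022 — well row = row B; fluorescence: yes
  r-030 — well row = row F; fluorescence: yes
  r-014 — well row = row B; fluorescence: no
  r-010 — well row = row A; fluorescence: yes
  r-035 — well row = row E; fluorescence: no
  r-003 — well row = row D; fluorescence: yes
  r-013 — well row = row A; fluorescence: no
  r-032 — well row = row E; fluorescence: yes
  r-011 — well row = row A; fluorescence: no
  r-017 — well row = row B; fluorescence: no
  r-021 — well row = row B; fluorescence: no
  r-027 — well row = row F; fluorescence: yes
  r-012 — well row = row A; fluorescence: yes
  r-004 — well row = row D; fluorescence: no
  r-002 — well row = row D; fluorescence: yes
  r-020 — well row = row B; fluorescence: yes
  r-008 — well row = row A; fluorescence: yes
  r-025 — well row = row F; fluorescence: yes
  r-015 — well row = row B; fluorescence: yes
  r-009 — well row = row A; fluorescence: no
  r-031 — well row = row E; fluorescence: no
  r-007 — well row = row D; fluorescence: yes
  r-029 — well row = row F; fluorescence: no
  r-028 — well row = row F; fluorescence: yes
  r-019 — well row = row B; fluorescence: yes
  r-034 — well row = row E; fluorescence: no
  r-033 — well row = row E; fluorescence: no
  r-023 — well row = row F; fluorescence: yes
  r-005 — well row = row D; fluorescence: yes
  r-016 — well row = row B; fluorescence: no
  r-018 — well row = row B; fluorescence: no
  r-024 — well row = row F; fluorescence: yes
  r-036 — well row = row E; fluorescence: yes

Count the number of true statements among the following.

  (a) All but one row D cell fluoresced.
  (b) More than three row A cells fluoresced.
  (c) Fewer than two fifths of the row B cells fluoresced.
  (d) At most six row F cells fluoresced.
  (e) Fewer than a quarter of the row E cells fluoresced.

1

(a) row D: |A| = 6, |A ∩ B| = 5; needs |A ∖ B| = 1 — true.
(b) row A: |A| = 6, |A ∩ B| = 3; needs |A ∩ B| > 3 — false.
(c) row B: |A| = 9, |A ∩ B| = 4; needs |A ∩ B| / |A| < 2/5 — false.
(d) row F: |A| = 8, |A ∩ B| = 7; needs |A ∩ B| ≤ 6 — false.
(e) row E: |A| = 6, |A ∩ B| = 2; needs |A ∩ B| / |A| < 1/4 — false.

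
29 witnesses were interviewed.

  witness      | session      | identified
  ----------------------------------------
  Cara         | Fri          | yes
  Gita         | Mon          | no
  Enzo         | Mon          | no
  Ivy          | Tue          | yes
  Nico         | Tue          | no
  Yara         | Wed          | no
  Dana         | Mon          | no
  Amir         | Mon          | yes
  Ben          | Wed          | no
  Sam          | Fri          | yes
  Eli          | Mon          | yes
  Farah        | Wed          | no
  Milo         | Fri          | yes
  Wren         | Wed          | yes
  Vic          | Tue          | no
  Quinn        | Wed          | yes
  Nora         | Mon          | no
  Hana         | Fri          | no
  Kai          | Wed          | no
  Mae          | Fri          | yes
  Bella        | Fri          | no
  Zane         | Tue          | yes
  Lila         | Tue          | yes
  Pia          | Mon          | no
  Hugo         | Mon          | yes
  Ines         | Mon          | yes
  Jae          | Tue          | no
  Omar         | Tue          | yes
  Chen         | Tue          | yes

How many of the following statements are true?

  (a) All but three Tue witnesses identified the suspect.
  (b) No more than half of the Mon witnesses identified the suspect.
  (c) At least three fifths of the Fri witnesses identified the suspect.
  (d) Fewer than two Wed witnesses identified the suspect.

3

(a) Tue: |A| = 8, |A ∩ B| = 5; needs |A ∖ B| = 3 — true.
(b) Mon: |A| = 9, |A ∩ B| = 4; needs |A ∩ B| ≤ |A ∖ B| — true.
(c) Fri: |A| = 6, |A ∩ B| = 4; needs |A ∩ B| / |A| ≥ 3/5 — true.
(d) Wed: |A| = 6, |A ∩ B| = 2; needs |A ∩ B| < 2 — false.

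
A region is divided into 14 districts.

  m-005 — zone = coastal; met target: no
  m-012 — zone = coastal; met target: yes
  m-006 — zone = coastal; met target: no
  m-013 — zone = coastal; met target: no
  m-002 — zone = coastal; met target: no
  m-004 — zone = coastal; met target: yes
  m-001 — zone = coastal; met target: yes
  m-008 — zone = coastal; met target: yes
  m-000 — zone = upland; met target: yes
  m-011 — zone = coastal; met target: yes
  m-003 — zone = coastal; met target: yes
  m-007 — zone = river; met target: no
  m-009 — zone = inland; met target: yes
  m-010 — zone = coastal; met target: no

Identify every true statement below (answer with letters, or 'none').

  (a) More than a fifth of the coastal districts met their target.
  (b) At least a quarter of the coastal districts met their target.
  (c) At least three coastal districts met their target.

|A| = 11, |A ∩ B| = 6, |A ∖ B| = 5.
(a) |A ∩ B| / |A| > 1/5: holds.
(b) |A ∩ B| / |A| ≥ 1/4: holds.
(c) |A ∩ B| ≥ 3: holds.

(a), (b), (c)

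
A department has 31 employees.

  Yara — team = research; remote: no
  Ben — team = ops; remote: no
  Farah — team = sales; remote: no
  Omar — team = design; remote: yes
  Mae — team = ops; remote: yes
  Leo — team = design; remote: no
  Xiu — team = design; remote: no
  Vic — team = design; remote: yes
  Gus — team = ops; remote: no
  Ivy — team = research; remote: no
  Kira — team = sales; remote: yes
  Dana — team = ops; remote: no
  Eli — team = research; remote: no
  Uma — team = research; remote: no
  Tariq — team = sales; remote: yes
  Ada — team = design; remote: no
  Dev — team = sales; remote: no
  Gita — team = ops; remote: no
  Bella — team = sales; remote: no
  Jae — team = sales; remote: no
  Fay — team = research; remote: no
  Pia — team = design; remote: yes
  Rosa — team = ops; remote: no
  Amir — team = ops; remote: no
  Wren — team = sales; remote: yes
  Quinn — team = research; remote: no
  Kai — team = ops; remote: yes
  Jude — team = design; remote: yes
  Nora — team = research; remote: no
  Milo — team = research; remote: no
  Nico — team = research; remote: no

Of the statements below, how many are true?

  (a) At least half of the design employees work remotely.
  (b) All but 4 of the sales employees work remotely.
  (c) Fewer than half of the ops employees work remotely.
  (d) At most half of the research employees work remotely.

4

(a) design: |A| = 7, |A ∩ B| = 4; needs |A ∩ B| ≥ |A ∖ B| — true.
(b) sales: |A| = 7, |A ∩ B| = 3; needs |A ∖ B| = 4 — true.
(c) ops: |A| = 8, |A ∩ B| = 2; needs |A ∩ B| < |A ∖ B| — true.
(d) research: |A| = 9, |A ∩ B| = 0; needs |A ∩ B| ≤ |A ∖ B| — true.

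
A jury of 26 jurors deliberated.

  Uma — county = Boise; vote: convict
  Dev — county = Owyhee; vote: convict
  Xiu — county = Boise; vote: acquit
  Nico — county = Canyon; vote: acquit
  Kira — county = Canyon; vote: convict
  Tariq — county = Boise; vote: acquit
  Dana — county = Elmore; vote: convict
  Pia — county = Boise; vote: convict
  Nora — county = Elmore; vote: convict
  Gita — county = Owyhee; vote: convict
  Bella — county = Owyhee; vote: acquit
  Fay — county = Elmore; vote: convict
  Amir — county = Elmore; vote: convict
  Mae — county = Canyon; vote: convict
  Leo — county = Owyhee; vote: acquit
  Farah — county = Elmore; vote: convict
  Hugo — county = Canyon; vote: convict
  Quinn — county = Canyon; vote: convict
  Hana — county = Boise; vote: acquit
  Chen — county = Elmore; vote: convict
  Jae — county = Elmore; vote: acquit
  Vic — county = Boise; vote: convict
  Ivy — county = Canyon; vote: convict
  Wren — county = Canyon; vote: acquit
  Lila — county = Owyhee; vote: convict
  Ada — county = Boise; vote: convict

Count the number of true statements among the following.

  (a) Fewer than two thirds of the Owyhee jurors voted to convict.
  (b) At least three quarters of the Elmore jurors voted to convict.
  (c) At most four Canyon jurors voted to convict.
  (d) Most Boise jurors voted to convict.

3

(a) Owyhee: |A| = 5, |A ∩ B| = 3; needs |A ∩ B| / |A| < 2/3 — true.
(b) Elmore: |A| = 7, |A ∩ B| = 6; needs |A ∩ B| / |A| ≥ 3/4 — true.
(c) Canyon: |A| = 7, |A ∩ B| = 5; needs |A ∩ B| ≤ 4 — false.
(d) Boise: |A| = 7, |A ∩ B| = 4; needs |A ∩ B| > |A ∖ B| — true.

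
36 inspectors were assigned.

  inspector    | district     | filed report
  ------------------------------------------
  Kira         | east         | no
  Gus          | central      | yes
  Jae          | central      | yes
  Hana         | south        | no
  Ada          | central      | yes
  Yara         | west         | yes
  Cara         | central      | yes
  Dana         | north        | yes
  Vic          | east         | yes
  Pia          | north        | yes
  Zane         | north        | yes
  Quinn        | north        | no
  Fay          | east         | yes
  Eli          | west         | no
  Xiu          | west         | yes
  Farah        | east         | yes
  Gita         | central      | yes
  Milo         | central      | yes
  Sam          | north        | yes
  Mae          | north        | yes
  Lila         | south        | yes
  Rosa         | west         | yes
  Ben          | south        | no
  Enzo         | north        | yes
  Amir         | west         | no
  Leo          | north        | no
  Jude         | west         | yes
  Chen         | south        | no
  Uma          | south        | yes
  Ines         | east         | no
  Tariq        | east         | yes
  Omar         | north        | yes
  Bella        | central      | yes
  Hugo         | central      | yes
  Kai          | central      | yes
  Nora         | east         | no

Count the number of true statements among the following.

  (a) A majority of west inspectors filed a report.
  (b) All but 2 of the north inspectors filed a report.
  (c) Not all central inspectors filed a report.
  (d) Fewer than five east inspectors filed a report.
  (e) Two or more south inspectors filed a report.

(a) west: |A| = 6, |A ∩ B| = 4; needs |A ∩ B| > |A ∖ B| — true.
(b) north: |A| = 9, |A ∩ B| = 7; needs |A ∖ B| = 2 — true.
(c) central: |A| = 9, |A ∩ B| = 9; needs A ⊄ B (|A ∖ B| ≥ 1) — false.
(d) east: |A| = 7, |A ∩ B| = 4; needs |A ∩ B| < 5 — true.
(e) south: |A| = 5, |A ∩ B| = 2; needs |A ∩ B| ≥ 2 — true.

4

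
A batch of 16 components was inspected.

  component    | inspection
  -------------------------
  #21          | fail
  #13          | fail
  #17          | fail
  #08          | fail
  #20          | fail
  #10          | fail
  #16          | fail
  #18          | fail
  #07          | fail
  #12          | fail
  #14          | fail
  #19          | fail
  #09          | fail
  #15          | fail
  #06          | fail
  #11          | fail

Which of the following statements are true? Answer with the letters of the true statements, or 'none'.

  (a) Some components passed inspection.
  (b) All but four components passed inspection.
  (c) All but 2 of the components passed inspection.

none

|A| = 16, |A ∩ B| = 0, |A ∖ B| = 16.
(a) A ∩ B ≠ ∅ (|A ∩ B| ≥ 1): fails.
(b) |A ∖ B| = 4: fails.
(c) |A ∖ B| = 2: fails.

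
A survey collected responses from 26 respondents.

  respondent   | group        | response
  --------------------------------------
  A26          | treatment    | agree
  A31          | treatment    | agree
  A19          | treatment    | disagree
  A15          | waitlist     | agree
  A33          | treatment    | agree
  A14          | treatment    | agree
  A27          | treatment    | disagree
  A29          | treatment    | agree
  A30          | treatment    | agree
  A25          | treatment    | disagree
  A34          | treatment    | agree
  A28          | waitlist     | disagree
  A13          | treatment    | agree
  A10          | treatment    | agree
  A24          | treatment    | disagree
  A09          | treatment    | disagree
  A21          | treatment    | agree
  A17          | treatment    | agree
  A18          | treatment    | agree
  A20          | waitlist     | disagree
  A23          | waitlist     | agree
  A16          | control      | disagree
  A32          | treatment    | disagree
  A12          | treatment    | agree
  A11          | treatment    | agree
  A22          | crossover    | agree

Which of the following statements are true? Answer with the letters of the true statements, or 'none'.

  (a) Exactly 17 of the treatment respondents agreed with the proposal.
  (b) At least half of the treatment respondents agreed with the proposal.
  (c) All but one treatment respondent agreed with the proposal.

|A| = 20, |A ∩ B| = 14, |A ∖ B| = 6.
(a) |A ∩ B| = 17: fails.
(b) |A ∩ B| ≥ |A ∖ B|: holds.
(c) |A ∖ B| = 1: fails.

(b)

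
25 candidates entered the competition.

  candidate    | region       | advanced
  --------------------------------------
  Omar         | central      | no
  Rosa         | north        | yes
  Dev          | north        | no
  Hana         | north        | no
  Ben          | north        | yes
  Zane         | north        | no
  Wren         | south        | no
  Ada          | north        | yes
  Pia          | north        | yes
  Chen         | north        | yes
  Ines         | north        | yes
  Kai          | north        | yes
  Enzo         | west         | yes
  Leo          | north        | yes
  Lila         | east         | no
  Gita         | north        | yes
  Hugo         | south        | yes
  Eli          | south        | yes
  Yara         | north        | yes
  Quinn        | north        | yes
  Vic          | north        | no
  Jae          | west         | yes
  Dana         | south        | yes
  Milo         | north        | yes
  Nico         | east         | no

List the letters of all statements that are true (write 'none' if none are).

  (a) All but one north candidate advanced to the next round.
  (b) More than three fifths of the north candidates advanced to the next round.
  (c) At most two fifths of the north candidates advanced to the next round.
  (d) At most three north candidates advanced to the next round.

(b)

|A| = 16, |A ∩ B| = 12, |A ∖ B| = 4.
(a) |A ∖ B| = 1: fails.
(b) |A ∩ B| / |A| > 3/5: holds.
(c) |A ∩ B| / |A| ≤ 2/5: fails.
(d) |A ∩ B| ≤ 3: fails.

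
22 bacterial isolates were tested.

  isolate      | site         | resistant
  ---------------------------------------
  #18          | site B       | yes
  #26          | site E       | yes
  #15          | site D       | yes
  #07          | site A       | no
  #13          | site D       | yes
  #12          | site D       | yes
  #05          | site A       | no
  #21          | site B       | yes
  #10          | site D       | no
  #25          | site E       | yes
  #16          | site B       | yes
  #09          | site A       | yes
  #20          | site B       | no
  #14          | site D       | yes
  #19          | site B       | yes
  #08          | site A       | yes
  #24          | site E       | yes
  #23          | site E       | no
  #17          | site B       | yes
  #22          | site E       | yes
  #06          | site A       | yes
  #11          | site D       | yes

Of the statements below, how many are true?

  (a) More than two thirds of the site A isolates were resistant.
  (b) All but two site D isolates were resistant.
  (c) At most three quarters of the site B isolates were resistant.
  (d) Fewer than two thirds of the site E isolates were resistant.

(a) site A: |A| = 5, |A ∩ B| = 3; needs |A ∩ B| / |A| > 2/3 — false.
(b) site D: |A| = 6, |A ∩ B| = 5; needs |A ∖ B| = 2 — false.
(c) site B: |A| = 6, |A ∩ B| = 5; needs |A ∩ B| / |A| ≤ 3/4 — false.
(d) site E: |A| = 5, |A ∩ B| = 4; needs |A ∩ B| / |A| < 2/3 — false.

0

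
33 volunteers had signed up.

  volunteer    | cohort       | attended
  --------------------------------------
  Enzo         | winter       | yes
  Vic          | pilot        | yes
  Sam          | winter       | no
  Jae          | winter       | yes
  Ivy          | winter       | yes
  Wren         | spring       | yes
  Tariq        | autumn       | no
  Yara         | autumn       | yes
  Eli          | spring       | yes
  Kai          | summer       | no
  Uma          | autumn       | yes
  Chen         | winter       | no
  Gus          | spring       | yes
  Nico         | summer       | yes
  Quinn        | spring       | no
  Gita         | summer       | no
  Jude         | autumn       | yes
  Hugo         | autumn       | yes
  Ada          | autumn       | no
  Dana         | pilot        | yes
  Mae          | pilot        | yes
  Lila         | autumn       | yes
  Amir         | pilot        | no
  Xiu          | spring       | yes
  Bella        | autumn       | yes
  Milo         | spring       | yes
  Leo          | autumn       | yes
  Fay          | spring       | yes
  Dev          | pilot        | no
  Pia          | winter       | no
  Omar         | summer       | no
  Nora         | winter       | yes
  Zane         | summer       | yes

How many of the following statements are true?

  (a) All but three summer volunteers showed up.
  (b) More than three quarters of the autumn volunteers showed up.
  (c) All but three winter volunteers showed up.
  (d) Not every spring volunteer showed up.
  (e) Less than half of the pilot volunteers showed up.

4

(a) summer: |A| = 5, |A ∩ B| = 2; needs |A ∖ B| = 3 — true.
(b) autumn: |A| = 9, |A ∩ B| = 7; needs |A ∩ B| / |A| > 3/4 — true.
(c) winter: |A| = 7, |A ∩ B| = 4; needs |A ∖ B| = 3 — true.
(d) spring: |A| = 7, |A ∩ B| = 6; needs A ⊄ B (|A ∖ B| ≥ 1) — true.
(e) pilot: |A| = 5, |A ∩ B| = 3; needs |A ∩ B| < |A ∖ B| — false.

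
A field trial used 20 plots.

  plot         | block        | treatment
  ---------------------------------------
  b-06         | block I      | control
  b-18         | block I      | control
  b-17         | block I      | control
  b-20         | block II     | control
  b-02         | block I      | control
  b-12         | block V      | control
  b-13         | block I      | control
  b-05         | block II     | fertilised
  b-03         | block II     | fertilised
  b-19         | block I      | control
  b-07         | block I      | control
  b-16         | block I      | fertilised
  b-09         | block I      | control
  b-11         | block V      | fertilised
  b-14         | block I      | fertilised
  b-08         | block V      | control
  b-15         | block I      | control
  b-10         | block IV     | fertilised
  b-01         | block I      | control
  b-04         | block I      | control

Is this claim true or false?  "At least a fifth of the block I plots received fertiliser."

False

'At least a fifth of the block I plots received fertiliser' holds iff |A ∩ B| / |A| ≥ 1/5.
A (the restrictor) = {b-06, b-18, b-17, b-02, b-13, b-19, b-07, b-16, b-09, b-14, b-15, b-01, b-04}, |A| = 13.
A ∩ B = {b-16, b-14}, so |A ∩ B| = 2.
A ∖ B = {b-06, b-18, b-17, b-02, b-13, b-19, b-07, b-09, b-15, b-01, b-04}, so |A ∖ B| = 11.
|A ∩ B|/|A| = 2/13, so the statement is false.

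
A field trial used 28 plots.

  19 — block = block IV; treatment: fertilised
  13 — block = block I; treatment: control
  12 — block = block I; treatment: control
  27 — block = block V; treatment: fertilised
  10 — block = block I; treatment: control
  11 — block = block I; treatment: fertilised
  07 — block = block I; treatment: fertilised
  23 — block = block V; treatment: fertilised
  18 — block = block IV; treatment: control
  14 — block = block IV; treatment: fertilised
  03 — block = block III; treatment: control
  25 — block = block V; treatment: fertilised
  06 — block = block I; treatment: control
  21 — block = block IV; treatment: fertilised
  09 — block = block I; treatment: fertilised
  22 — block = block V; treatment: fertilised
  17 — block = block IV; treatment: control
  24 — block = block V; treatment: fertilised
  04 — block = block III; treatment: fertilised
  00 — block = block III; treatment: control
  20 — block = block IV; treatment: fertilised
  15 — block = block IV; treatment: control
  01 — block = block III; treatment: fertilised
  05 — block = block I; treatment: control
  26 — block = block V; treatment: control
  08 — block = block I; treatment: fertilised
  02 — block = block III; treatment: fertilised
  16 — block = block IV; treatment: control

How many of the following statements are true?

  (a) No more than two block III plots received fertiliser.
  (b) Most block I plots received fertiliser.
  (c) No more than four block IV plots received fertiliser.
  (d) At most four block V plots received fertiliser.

(a) block III: |A| = 5, |A ∩ B| = 3; needs |A ∩ B| ≤ 2 — false.
(b) block I: |A| = 9, |A ∩ B| = 4; needs |A ∩ B| > |A ∖ B| — false.
(c) block IV: |A| = 8, |A ∩ B| = 4; needs |A ∩ B| ≤ 4 — true.
(d) block V: |A| = 6, |A ∩ B| = 5; needs |A ∩ B| ≤ 4 — false.

1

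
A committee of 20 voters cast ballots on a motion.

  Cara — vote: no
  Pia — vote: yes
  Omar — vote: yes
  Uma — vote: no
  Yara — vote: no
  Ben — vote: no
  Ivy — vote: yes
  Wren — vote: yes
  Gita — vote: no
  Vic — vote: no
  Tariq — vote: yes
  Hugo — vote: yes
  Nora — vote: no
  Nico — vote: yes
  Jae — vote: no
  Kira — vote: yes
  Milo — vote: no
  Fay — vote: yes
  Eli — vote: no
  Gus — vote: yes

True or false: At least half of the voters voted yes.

The determiner here denotes the relation: |A ∩ B| ≥ |A ∖ B|.
|A| = 20, |A ∩ B| = 10, |A ∖ B| = 10.
10 = 10, so the statement is true.

True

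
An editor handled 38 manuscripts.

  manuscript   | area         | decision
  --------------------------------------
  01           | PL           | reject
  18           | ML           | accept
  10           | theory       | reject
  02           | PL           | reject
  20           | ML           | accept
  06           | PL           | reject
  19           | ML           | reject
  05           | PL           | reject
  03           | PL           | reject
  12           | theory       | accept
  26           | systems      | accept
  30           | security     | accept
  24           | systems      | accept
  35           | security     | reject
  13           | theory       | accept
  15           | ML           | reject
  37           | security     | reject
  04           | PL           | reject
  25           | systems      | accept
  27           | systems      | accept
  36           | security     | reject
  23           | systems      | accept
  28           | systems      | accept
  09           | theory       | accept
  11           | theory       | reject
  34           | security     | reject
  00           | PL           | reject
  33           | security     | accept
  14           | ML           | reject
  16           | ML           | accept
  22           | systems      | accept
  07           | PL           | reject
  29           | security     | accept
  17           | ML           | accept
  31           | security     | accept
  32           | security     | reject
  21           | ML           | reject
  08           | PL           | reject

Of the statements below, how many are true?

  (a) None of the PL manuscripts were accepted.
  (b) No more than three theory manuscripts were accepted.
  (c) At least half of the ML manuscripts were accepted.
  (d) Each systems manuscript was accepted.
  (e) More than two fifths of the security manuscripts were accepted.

5

(a) PL: |A| = 9, |A ∩ B| = 0; needs A ∩ B = ∅ (|A ∩ B| = 0) — true.
(b) theory: |A| = 5, |A ∩ B| = 3; needs |A ∩ B| ≤ 3 — true.
(c) ML: |A| = 8, |A ∩ B| = 4; needs |A ∩ B| ≥ |A ∖ B| — true.
(d) systems: |A| = 7, |A ∩ B| = 7; needs A ⊆ B, i.e. every element of A is in B (|A ∖ B| = 0) — true.
(e) security: |A| = 9, |A ∩ B| = 4; needs |A ∩ B| / |A| > 2/5 — true.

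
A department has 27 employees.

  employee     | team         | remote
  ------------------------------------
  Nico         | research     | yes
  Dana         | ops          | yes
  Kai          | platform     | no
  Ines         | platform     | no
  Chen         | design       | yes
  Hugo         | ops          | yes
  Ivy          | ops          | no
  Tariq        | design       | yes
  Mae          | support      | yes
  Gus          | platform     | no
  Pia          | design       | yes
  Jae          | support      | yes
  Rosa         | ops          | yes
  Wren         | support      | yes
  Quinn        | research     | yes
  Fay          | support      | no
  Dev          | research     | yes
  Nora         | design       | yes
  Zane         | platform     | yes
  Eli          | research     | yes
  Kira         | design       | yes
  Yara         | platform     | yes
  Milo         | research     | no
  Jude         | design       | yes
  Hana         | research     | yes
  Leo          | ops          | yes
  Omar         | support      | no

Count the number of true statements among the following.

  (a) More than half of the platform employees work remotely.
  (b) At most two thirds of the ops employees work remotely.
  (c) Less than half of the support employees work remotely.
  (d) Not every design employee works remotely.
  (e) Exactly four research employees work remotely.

(a) platform: |A| = 5, |A ∩ B| = 2; needs |A ∩ B| > |A ∖ B| — false.
(b) ops: |A| = 5, |A ∩ B| = 4; needs |A ∩ B| / |A| ≤ 2/3 — false.
(c) support: |A| = 5, |A ∩ B| = 3; needs |A ∩ B| < |A ∖ B| — false.
(d) design: |A| = 6, |A ∩ B| = 6; needs A ⊄ B (|A ∖ B| ≥ 1) — false.
(e) research: |A| = 6, |A ∩ B| = 5; needs |A ∩ B| = 4 — false.

0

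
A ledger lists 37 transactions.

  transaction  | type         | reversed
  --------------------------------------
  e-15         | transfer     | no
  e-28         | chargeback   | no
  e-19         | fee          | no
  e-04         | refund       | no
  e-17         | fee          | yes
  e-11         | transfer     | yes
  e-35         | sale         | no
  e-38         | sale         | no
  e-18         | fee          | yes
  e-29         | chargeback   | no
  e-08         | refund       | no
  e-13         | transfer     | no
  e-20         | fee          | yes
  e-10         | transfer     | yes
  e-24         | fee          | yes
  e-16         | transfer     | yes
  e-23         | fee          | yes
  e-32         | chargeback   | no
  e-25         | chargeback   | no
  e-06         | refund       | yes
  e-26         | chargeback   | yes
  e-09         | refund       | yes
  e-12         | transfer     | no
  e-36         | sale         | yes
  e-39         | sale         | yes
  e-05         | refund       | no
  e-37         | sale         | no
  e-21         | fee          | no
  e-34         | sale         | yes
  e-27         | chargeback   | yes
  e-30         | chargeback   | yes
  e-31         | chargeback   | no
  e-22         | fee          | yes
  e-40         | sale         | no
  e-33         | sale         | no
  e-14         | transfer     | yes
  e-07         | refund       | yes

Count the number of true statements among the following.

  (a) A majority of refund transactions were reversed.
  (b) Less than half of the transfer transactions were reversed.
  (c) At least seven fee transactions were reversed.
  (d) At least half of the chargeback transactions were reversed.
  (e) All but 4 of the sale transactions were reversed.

0

(a) refund: |A| = 6, |A ∩ B| = 3; needs |A ∩ B| > |A ∖ B| — false.
(b) transfer: |A| = 7, |A ∩ B| = 4; needs |A ∩ B| < |A ∖ B| — false.
(c) fee: |A| = 8, |A ∩ B| = 6; needs |A ∩ B| ≥ 7 — false.
(d) chargeback: |A| = 8, |A ∩ B| = 3; needs |A ∩ B| ≥ |A ∖ B| — false.
(e) sale: |A| = 8, |A ∩ B| = 3; needs |A ∖ B| = 4 — false.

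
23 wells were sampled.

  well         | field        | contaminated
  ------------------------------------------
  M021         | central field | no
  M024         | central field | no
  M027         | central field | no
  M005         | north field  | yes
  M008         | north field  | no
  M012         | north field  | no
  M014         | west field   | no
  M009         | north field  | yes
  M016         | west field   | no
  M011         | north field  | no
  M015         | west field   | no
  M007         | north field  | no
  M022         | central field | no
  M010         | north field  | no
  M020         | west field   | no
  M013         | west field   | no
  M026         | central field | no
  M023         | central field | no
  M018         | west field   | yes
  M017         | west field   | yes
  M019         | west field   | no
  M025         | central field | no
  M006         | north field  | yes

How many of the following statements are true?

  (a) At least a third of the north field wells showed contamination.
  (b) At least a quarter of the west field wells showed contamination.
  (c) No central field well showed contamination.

3

(a) north field: |A| = 8, |A ∩ B| = 3; needs |A ∩ B| / |A| ≥ 1/3 — true.
(b) west field: |A| = 8, |A ∩ B| = 2; needs |A ∩ B| / |A| ≥ 1/4 — true.
(c) central field: |A| = 7, |A ∩ B| = 0; needs A ∩ B = ∅ (|A ∩ B| = 0) — true.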